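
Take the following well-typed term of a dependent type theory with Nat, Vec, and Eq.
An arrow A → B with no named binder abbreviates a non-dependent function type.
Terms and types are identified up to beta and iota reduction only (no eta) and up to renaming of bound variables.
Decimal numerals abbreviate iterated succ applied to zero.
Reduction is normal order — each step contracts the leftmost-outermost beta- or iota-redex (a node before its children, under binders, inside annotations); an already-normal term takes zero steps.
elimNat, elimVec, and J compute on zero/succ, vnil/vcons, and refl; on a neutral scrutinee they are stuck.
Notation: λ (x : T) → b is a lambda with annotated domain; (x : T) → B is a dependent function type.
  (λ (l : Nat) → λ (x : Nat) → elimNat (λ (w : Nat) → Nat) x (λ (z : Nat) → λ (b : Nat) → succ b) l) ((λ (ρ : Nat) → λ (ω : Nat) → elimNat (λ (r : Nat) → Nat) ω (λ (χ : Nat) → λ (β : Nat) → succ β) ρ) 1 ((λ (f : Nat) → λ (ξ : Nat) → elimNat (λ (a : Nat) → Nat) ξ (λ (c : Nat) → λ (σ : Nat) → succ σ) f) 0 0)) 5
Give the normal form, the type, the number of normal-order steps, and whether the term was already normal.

resulting normal form:
  6
inferred type:
  Nat
reduction steps (normal order): 15
started in normal form: no
first contracted redex: a beta-redex


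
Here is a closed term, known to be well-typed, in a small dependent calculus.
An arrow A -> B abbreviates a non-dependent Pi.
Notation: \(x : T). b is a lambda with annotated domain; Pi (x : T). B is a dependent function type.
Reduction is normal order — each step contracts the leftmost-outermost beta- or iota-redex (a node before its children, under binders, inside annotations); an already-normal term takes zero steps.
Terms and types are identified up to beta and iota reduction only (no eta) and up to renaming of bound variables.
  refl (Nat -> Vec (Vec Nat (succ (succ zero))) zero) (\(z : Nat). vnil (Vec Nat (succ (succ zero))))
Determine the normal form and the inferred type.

reduced normal form:
  refl (Nat -> Vec (Vec Nat (succ (succ zero))) zero) (\(z : Nat). vnil (Vec Nat (succ (succ zero))))
the term's type:
  Eq (Nat -> Vec (Vec Nat (succ (succ zero))) zero) (\(z : Nat). vnil (Vec Nat (succ (succ zero)))) (\(γ : Nat). vnil (Vec Nat (succ (succ zero))))
observation: no redex remains anywhere in the term; it is its own normal form.


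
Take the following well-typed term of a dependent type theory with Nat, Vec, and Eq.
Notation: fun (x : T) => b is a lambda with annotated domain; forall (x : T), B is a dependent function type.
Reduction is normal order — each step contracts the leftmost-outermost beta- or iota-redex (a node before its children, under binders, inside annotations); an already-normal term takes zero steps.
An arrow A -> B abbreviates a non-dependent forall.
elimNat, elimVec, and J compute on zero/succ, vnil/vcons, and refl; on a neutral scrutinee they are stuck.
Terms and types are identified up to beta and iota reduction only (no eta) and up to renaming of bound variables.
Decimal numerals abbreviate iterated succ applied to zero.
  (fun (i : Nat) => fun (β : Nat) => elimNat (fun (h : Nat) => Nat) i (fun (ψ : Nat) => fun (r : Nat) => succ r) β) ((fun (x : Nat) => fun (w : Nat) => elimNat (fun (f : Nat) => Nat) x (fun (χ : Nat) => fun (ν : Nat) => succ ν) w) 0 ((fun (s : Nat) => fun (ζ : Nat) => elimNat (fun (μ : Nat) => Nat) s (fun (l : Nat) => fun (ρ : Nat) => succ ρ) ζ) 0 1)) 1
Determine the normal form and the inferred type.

reduced normal form:
  2
the term's type:
  Nat
observation: normalization takes exactly 18 steps under the normal-order strategy.


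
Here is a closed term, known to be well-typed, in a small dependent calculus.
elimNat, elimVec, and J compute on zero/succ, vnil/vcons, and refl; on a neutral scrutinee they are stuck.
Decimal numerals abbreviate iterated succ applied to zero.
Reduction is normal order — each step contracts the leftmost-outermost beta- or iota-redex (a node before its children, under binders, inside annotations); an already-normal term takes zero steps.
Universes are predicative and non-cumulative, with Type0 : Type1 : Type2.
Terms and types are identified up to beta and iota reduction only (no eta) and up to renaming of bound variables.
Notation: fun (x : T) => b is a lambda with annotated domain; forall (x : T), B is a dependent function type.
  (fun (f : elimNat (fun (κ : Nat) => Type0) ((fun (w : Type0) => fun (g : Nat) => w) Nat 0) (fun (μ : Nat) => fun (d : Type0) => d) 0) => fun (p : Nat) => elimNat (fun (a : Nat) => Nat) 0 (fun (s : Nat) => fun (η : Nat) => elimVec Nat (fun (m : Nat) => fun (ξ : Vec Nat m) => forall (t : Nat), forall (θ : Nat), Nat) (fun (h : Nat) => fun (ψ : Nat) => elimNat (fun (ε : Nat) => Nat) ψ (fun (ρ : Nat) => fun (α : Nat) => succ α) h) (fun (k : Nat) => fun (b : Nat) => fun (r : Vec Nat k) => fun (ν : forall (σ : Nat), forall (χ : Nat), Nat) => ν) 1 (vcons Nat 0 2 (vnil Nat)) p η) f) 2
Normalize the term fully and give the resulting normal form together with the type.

normal form:
  fun (f : Nat) => elimNat (fun (κ : Nat) => Nat) (elimNat (fun (w : Nat) => Nat) 0 (fun (g : Nat) => fun (μ : Nat) => succ μ) f) (fun (d : Nat) => fun (p : Nat) => succ p) f
inferred type:
  forall (f : Nat), Nat
observation: 24 normal-order steps separate the term from its normal form.


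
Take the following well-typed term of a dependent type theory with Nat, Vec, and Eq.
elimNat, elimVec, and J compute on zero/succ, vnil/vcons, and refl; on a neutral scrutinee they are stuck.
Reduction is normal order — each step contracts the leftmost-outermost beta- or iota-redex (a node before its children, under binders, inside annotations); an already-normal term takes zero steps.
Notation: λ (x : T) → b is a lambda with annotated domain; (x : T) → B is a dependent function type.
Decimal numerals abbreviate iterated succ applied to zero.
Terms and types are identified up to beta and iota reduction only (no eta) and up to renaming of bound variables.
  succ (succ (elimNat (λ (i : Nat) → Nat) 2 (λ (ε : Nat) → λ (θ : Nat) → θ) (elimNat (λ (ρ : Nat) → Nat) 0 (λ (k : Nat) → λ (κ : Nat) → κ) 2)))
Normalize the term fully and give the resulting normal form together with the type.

resulting normal form:
  4
inferred type:
  Nat
observation: reduction starts at an elimNat iota-redex, and 8 normal-order steps reach the normal form.


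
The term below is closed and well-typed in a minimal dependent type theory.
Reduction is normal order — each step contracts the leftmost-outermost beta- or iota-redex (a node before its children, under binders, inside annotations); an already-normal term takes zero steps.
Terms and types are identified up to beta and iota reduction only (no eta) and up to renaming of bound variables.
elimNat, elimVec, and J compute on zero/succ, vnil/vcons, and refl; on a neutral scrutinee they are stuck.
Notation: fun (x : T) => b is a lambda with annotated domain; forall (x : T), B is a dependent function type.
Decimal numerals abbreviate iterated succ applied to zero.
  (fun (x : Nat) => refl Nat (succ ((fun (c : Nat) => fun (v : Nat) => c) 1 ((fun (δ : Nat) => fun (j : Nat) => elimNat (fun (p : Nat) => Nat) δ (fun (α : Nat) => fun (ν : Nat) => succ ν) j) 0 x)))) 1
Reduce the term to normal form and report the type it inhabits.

reduced normal form:
  refl Nat 2
the term's type:
  Eq Nat 2 2
observation: the first redex contracted is a beta-redex; the normal form is reached in 3 normal-order steps.


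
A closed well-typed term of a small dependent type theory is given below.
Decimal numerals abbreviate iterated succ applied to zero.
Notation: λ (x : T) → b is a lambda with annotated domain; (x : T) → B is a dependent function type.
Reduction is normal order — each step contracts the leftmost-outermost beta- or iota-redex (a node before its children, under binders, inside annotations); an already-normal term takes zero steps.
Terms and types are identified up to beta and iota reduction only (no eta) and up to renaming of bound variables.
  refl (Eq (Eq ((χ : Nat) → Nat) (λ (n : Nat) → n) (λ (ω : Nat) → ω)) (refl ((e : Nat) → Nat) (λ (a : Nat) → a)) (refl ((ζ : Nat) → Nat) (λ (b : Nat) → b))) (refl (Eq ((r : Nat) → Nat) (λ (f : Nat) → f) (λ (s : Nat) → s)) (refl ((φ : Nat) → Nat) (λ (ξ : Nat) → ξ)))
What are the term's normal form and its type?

reduced normal form:
  refl (Eq (Eq ((χ : Nat) → Nat) (λ (n : Nat) → n) (λ (ω : Nat) → ω)) (refl ((e : Nat) → Nat) (λ (a : Nat) → a)) (refl ((ζ : Nat) → Nat) (λ (b : Nat) → b))) (refl (Eq ((r : Nat) → Nat) (λ (f : Nat) → f) (λ (s : Nat) → s)) (refl ((φ : Nat) → Nat) (λ (ξ : Nat) → ξ)))
inferred type:
  Eq (Eq (Eq ((χ : Nat) → Nat) (λ (n : Nat) → n) (λ (ω : Nat) → ω)) (refl ((e : Nat) → Nat) (λ (a : Nat) → a)) (refl ((ζ : Nat) → Nat) (λ (b : Nat) → b))) (refl (Eq ((r : Nat) → Nat) (λ (f : Nat) → f) (λ (s : Nat) → s)) (refl ((φ : Nat) → Nat) (λ (ξ : Nat) → ξ))) (refl (Eq ((o : Nat) → Nat) (λ (α : Nat) → α) (λ (u : Nat) → u)) (refl ((ρ : Nat) → Nat) (λ (t : Nat) → t)))


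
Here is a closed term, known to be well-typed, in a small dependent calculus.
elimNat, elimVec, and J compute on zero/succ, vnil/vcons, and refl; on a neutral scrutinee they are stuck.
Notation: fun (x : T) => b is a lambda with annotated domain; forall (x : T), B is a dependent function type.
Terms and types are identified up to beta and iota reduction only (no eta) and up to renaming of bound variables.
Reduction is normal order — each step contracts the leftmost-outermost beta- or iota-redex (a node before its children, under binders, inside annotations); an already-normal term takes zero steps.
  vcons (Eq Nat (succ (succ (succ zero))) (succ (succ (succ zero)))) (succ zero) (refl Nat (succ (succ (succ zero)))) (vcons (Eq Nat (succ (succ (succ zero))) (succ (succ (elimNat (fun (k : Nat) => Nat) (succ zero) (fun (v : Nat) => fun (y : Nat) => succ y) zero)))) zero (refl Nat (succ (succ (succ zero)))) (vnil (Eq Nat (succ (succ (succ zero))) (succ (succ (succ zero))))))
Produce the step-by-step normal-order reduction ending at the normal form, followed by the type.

normal-order reduction sequence:
  vcons (Eq Nat (succ (succ (succ zero))) (succ (succ (succ zero)))) (succ zero) (refl Nat (succ (succ (succ zero)))) (vcons (Eq Nat (succ (succ (succ zero))) (succ (succ (elimNat (fun (k : Nat) => Nat) (succ zero) (fun (v : Nat) => fun (y : Nat) => succ y) zero)))) zero (refl Nat (succ (succ (succ zero)))) (vnil (Eq Nat (succ (succ (succ zero))) (succ (succ (succ zero))))))
  ~> vcons (Eq Nat (succ (succ (succ zero))) (succ (succ (succ zero)))) (succ zero) (refl Nat (succ (succ (succ zero)))) (vcons (Eq Nat (succ (succ (succ zero))) (succ (succ (succ zero)))) zero (refl Nat (succ (succ (succ zero)))) (vnil (Eq Nat (succ (succ (succ zero))) (succ (succ (succ zero))))))
the term's type:
  Vec (Eq Nat (succ (succ (succ zero))) (succ (succ (succ zero)))) (succ (succ zero))


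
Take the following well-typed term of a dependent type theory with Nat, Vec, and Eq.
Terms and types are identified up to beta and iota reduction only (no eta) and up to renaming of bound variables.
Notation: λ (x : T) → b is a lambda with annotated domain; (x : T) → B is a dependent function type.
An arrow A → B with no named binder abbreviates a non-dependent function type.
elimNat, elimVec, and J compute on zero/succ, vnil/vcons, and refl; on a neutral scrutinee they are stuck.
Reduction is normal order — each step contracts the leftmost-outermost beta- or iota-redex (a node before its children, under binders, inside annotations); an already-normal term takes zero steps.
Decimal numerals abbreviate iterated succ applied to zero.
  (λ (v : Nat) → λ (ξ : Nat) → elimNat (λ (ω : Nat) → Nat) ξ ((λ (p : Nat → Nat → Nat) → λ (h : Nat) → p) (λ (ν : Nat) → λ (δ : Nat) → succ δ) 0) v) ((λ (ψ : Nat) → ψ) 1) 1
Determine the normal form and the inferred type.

reduced normal form:
  2
type:
  Nat
observation: the term reaches its normal form after 9 normal-order steps.


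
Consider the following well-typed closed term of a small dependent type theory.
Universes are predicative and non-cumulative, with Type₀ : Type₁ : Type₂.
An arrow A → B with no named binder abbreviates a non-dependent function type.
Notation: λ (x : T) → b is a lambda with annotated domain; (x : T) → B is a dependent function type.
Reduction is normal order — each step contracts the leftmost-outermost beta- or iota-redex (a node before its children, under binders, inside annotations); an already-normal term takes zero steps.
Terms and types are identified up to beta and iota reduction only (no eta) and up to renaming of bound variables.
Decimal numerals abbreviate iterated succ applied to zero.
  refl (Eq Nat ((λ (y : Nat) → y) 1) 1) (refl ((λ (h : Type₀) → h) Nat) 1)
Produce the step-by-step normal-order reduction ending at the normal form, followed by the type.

normal-order reduction sequence:
  refl (Eq Nat ((λ (y : Nat) → y) 1) 1) (refl ((λ (h : Type₀) → h) Nat) 1)
  ~> refl (Eq Nat 1 1) (refl ((λ (y : Type₀) → y) Nat) 1)
  ~> refl (Eq Nat 1 1) (refl Nat 1)
type:
  Eq (Eq Nat 1 1) (refl Nat 1) (refl Nat 1)


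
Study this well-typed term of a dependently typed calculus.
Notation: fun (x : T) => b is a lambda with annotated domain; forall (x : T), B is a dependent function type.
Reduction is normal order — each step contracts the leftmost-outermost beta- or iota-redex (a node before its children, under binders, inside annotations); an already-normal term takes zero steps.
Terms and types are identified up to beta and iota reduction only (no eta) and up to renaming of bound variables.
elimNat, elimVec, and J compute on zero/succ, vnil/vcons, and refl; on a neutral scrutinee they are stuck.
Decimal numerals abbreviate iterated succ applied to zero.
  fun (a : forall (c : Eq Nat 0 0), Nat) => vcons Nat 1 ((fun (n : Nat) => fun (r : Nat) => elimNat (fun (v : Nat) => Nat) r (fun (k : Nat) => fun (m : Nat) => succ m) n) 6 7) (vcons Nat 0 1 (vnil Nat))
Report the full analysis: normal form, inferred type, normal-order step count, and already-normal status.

reduced normal form:
  fun (a : forall (c : Eq Nat 0 0), Nat) => vcons Nat 1 13 (vcons Nat 0 1 (vnil Nat))
type:
  forall (a : forall (c : Eq Nat 0 0), Nat), Vec Nat 2
steps to reach normal form (normal order): 21
started in normal form: no
first contracted redex: a beta-redex


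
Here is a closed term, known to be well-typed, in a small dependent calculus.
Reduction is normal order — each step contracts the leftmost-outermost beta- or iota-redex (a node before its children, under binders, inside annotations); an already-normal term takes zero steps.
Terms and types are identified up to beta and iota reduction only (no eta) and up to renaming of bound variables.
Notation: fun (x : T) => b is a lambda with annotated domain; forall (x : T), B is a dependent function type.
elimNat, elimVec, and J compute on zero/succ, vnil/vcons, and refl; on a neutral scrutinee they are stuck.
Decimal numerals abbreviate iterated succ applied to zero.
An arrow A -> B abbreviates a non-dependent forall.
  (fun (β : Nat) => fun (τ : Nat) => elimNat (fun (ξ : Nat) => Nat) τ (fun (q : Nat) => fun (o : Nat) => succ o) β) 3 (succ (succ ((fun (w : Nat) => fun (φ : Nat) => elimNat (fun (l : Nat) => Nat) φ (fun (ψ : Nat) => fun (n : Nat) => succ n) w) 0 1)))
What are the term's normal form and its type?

resulting normal form:
  6
the term's type:
  Nat
observation: 15 normal-order steps normalize the term, beginning with a beta-redex.


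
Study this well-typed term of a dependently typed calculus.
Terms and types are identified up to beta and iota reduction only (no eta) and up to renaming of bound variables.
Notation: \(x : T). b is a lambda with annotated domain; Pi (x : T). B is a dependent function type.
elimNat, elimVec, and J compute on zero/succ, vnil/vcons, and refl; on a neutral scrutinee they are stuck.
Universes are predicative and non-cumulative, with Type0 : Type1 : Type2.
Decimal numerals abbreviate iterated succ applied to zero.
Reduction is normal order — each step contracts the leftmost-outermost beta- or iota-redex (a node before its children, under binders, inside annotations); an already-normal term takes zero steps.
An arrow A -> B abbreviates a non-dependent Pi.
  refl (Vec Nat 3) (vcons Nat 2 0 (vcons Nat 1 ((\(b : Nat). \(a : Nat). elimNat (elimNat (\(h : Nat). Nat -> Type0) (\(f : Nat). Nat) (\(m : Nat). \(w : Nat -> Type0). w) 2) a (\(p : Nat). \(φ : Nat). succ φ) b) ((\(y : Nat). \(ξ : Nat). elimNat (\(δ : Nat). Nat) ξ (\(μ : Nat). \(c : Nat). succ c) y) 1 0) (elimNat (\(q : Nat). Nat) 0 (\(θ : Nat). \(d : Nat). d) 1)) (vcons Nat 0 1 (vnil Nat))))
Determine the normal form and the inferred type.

resulting normal form:
  refl (Vec Nat 3) (vcons Nat 2 0 (vcons Nat 1 1 (vcons Nat 0 1 (vnil Nat))))
inferred type:
  Eq (Vec Nat 3) (vcons Nat 2 0 (vcons Nat 1 1 (vcons Nat 0 1 (vnil Nat)))) (vcons Nat 2 0 (vcons Nat 1 1 (vcons Nat 0 1 (vnil Nat))))


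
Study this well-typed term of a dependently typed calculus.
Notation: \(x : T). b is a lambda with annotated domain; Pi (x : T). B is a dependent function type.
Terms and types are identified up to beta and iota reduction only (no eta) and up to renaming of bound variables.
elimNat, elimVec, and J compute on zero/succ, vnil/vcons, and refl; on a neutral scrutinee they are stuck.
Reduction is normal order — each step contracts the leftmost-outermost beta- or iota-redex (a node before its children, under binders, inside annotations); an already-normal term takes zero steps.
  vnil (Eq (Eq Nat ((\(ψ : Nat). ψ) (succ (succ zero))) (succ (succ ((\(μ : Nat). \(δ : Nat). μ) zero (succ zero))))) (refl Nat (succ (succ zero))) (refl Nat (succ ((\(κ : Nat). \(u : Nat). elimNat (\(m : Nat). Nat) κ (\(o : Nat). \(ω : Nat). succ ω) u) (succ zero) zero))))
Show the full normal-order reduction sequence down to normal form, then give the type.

normal-order reduction sequence:
  vnil (Eq (Eq Nat ((\(ψ : Nat). ψ) (succ (succ zero))) (succ (succ ((\(μ : Nat). \(δ : Nat). μ) zero (succ zero))))) (refl Nat (succ (succ zero))) (refl Nat (succ ((\(κ : Nat). \(u : Nat). elimNat (\(m : Nat). Nat) κ (\(o : Nat). \(ω : Nat). succ ω) u) (succ zero) zero))))
  ~> vnil (Eq (Eq Nat (succ (succ zero)) (succ (succ ((\(ψ : Nat). \(μ : Nat). ψ) zero (succ zero))))) (refl Nat (succ (succ zero))) (refl Nat (succ ((\(δ : Nat). \(κ : Nat). elimNat (\(u : Nat). Nat) δ (\(m : Nat). \(o : Nat). succ o) κ) (succ zero) zero))))
  ~> vnil (Eq (Eq Nat (succ (succ zero)) (succ (succ ((\(ψ : Nat). zero) (succ zero))))) (refl Nat (succ (succ zero))) (refl Nat (succ ((\(μ : Nat). \(δ : Nat). elimNat (\(κ : Nat). Nat) μ (\(u : Nat). \(m : Nat). succ m) δ) (succ zero) zero))))
  ~> vnil (Eq (Eq Nat (succ (succ zero)) (succ (succ zero))) (refl Nat (succ (succ zero))) (refl Nat (succ ((\(ψ : Nat). \(μ : Nat). elimNat (\(δ : Nat). Nat) ψ (\(κ : Nat). \(u : Nat). succ u) μ) (succ zero) zero))))
  ~> vnil (Eq (Eq Nat (succ (succ zero)) (succ (succ zero))) (refl Nat (succ (succ zero))) (refl Nat (succ ((\(ψ : Nat). elimNat (\(μ : Nat). Nat) (succ zero) (\(δ : Nat). \(κ : Nat). succ κ) ψ) zero))))
  ~> vnil (Eq (Eq Nat (succ (succ zero)) (succ (succ zero))) (refl Nat (succ (succ zero))) (refl Nat (succ (elimNat (\(ψ : Nat). Nat) (succ zero) (\(μ : Nat). \(δ : Nat). succ δ) zero))))
  ~> vnil (Eq (Eq Nat (succ (succ zero)) (succ (succ zero))) (refl Nat (succ (succ zero))) (refl Nat (succ (succ zero))))
inferred type:
  Vec (Eq (Eq Nat (succ (succ zero)) (succ (succ zero))) (refl Nat (succ (succ zero))) (refl Nat (succ (succ zero)))) zero


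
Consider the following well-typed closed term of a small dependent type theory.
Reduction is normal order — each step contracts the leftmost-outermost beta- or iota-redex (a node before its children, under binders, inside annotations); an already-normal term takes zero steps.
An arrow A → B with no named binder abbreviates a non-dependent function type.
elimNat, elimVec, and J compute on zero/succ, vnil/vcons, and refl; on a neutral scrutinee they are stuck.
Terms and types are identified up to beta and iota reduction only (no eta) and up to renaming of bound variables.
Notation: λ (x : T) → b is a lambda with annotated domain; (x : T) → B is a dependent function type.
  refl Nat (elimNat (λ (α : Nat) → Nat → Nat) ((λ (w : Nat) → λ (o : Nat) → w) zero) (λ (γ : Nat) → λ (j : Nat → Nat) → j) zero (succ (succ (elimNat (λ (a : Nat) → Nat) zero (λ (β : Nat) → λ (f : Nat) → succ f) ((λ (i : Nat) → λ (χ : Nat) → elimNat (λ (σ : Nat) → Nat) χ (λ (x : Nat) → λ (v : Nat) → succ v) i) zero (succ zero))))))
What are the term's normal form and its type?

normal form:
  refl Nat zero
type:
  Eq Nat zero zero
observation: 3 normal-order steps normalize the term, beginning with an elimNat iota-redex.


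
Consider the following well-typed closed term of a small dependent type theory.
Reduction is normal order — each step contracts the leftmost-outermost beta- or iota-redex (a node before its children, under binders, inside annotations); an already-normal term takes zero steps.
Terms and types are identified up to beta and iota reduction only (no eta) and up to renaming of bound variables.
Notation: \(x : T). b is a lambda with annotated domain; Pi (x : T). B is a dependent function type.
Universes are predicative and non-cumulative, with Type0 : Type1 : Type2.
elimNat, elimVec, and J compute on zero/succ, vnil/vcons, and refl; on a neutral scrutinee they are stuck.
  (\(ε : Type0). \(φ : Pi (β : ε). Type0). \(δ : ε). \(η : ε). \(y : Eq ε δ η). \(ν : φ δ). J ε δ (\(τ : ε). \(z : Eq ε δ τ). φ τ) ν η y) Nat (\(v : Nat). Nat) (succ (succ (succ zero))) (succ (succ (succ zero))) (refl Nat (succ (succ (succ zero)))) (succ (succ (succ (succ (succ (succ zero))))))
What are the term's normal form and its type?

normal form:
  succ (succ (succ (succ (succ (succ zero)))))
inferred type:
  Nat


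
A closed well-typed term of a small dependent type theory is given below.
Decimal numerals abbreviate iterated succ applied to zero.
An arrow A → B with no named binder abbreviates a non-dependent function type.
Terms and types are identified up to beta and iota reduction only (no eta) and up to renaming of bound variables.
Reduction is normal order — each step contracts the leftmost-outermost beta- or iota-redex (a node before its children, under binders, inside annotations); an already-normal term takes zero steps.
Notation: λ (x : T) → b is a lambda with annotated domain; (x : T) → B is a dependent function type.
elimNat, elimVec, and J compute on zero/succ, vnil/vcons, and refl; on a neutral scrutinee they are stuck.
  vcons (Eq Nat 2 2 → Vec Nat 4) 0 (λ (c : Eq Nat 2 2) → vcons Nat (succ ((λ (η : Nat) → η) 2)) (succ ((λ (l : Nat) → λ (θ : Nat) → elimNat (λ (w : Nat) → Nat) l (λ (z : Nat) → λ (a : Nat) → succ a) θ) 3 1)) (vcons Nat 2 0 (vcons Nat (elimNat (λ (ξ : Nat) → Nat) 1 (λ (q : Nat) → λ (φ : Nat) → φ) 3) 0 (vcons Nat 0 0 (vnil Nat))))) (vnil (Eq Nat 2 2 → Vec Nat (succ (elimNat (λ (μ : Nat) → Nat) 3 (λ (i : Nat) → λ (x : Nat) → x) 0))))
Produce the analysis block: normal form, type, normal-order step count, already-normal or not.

reduced normal form:
  vcons (Eq Nat 2 2 → Vec Nat 4) 0 (λ (c : Eq Nat 2 2) → vcons Nat 3 5 (vcons Nat 2 0 (vcons Nat 1 0 (vcons Nat 0 0 (vnil Nat))))) (vnil (Eq Nat 2 2 → Vec Nat 4))
type:
  Vec (Eq Nat 2 2 → Vec Nat 4) 1
steps to reach normal form (normal order): 18
term was already normal: no
first contracted redex: a beta-redex


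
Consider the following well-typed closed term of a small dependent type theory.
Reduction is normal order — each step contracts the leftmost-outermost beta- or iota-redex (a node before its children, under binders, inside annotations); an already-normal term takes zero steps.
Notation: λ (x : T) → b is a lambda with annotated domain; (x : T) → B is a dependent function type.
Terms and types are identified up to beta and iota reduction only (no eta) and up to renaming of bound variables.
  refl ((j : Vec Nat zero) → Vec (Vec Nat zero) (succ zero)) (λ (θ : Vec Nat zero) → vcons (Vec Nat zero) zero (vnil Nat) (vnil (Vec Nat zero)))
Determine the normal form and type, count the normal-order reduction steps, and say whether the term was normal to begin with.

resulting normal form:
  refl ((j : Vec Nat zero) → Vec (Vec Nat zero) (succ zero)) (λ (θ : Vec Nat zero) → vcons (Vec Nat zero) zero (vnil Nat) (vnil (Vec Nat zero)))
the term's type:
  Eq ((j : Vec Nat zero) → Vec (Vec Nat zero) (succ zero)) (λ (θ : Vec Nat zero) → vcons (Vec Nat zero) zero (vnil Nat) (vnil (Vec Nat zero))) (λ (o : Vec Nat zero) → vcons (Vec Nat zero) zero (vnil Nat) (vnil (Vec Nat zero)))
steps to reach normal form (normal order): 0
term was already normal: yes


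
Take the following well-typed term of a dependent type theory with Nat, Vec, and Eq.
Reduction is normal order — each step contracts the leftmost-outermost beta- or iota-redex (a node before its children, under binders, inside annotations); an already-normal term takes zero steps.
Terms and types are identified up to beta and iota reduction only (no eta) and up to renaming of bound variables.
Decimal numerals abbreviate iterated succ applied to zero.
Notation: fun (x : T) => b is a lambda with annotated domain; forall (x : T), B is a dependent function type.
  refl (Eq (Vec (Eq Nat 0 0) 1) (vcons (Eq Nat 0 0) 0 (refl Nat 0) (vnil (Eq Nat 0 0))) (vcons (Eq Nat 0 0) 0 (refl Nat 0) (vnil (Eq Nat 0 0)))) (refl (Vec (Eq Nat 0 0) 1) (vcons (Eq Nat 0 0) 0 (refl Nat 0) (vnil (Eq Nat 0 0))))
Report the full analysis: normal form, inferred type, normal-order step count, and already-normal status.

normal form:
  refl (Eq (Vec (Eq Nat 0 0) 1) (vcons (Eq Nat 0 0) 0 (refl Nat 0) (vnil (Eq Nat 0 0))) (vcons (Eq Nat 0 0) 0 (refl Nat 0) (vnil (Eq Nat 0 0)))) (refl (Vec (Eq Nat 0 0) 1) (vcons (Eq Nat 0 0) 0 (refl Nat 0) (vnil (Eq Nat 0 0))))
type:
  Eq (Eq (Vec (Eq Nat 0 0) 1) (vcons (Eq Nat 0 0) 0 (refl Nat 0) (vnil (Eq Nat 0 0))) (vcons (Eq Nat 0 0) 0 (refl Nat 0) (vnil (Eq Nat 0 0)))) (refl (Vec (Eq Nat 0 0) 1) (vcons (Eq Nat 0 0) 0 (refl Nat 0) (vnil (Eq Nat 0 0)))) (refl (Vec (Eq Nat 0 0) 1) (vcons (Eq Nat 0 0) 0 (refl Nat 0) (vnil (Eq Nat 0 0))))
reduction steps (normal order): 0
term was already normal: yes


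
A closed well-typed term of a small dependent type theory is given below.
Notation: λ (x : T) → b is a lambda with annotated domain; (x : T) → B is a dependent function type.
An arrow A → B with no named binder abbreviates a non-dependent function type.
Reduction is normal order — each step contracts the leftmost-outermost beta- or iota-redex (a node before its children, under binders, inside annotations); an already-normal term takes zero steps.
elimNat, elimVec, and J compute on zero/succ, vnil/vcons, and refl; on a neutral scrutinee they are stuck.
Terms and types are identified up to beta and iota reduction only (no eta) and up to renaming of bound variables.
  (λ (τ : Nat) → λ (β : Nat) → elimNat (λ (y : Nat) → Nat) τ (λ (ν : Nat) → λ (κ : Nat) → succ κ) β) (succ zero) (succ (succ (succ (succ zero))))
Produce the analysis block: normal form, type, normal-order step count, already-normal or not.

resulting normal form:
  succ (succ (succ (succ (succ zero))))
the term's type:
  Nat
steps to reach normal form (normal order): 15
already normal: no
first redex: a beta-redex


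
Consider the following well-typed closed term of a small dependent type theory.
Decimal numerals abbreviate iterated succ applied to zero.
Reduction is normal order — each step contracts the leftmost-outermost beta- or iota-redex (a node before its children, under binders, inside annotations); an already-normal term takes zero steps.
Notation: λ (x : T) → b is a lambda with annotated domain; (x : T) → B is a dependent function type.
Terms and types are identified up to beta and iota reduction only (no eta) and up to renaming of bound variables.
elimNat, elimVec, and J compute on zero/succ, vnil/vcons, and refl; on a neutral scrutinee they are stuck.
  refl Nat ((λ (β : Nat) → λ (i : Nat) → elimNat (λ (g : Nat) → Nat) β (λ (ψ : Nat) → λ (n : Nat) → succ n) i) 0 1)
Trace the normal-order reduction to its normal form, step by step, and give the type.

normal-order reduction:
  refl Nat ((λ (β : Nat) → λ (i : Nat) → elimNat (λ (g : Nat) → Nat) β (λ (ψ : Nat) → λ (n : Nat) → succ n) i) 0 1)
  ~> refl Nat ((λ (β : Nat) → elimNat (λ (i : Nat) → Nat) 0 (λ (g : Nat) → λ (ψ : Nat) → succ ψ) β) 1)
  ~> refl Nat (elimNat (λ (β : Nat) → Nat) 0 (λ (i : Nat) → λ (g : Nat) → succ g) 1)
  ~> refl Nat ((λ (β : Nat) → λ (i : Nat) → succ i) 0 (elimNat (λ (g : Nat) → Nat) 0 (λ (ψ : Nat) → λ (n : Nat) → succ n) 0))
  ~> refl Nat ((λ (β : Nat) → succ β) (elimNat (λ (i : Nat) → Nat) 0 (λ (g : Nat) → λ (ψ : Nat) → succ ψ) 0))
  ~> refl Nat (succ (elimNat (λ (β : Nat) → Nat) 0 (λ (i : Nat) → λ (g : Nat) → succ g) 0))
  ~> refl Nat 1
the term's type:
  Eq Nat 1 1


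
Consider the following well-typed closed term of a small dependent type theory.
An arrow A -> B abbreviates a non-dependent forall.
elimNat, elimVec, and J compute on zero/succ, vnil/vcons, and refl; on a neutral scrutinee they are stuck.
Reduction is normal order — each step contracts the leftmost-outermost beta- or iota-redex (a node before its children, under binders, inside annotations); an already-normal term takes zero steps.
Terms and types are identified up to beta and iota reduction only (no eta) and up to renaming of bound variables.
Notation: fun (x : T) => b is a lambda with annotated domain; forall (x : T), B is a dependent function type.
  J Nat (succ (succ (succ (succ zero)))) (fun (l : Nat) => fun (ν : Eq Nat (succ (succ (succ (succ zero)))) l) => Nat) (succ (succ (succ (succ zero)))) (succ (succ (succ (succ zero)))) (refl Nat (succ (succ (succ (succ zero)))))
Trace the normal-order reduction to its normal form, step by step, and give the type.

reduction (normal order):
  J Nat (succ (succ (succ (succ zero)))) (fun (l : Nat) => fun (ν : Eq Nat (succ (succ (succ (succ zero)))) l) => Nat) (succ (succ (succ (succ zero)))) (succ (succ (succ (succ zero)))) (refl Nat (succ (succ (succ (succ zero)))))
  ~> succ (succ (succ (succ zero)))
inferred type:
  Nat


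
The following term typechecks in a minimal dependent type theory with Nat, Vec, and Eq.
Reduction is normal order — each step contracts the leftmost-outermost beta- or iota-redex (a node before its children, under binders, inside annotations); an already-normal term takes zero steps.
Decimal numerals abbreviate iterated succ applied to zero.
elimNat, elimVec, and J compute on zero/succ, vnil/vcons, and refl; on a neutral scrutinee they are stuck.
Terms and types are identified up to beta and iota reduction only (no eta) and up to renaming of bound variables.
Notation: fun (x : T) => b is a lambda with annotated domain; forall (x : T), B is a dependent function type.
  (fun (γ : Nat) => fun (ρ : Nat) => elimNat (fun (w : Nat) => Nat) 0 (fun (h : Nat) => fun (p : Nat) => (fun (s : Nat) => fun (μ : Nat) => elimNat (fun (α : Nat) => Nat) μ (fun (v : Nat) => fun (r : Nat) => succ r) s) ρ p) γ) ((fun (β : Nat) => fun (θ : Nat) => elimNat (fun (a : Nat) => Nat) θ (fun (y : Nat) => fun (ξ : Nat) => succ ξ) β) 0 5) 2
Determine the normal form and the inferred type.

resulting normal form:
  10
inferred type:
  Nat
observation: normalization takes exactly 30 steps under the normal-order strategy.


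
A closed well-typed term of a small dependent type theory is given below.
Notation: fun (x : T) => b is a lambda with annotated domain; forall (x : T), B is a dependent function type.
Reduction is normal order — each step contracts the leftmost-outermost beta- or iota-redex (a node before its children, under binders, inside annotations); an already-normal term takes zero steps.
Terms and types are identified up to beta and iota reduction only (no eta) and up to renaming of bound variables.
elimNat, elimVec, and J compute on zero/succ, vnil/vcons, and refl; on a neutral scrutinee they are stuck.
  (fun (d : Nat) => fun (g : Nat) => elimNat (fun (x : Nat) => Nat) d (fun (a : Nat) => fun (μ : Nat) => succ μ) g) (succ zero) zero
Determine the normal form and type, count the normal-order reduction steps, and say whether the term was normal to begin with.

resulting normal form:
  succ zero
inferred type:
  Nat
steps to reach normal form (normal order): 3
already normal: no
first contracted redex: a beta-redex


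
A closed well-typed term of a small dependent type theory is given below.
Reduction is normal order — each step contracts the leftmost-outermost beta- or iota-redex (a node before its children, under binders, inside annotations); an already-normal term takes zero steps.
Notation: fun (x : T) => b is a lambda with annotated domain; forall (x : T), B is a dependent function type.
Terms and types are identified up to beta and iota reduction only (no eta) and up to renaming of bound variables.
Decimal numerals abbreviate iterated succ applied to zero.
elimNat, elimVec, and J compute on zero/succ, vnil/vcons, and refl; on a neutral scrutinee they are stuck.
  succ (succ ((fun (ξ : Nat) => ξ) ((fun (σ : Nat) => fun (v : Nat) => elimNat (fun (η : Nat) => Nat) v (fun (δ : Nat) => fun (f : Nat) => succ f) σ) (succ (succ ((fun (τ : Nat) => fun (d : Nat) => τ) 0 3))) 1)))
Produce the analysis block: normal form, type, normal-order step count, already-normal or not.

resulting normal form:
  5
type:
  Nat
normal-order step count: 12
started in normal form: no
first contracted redex: a beta-redex


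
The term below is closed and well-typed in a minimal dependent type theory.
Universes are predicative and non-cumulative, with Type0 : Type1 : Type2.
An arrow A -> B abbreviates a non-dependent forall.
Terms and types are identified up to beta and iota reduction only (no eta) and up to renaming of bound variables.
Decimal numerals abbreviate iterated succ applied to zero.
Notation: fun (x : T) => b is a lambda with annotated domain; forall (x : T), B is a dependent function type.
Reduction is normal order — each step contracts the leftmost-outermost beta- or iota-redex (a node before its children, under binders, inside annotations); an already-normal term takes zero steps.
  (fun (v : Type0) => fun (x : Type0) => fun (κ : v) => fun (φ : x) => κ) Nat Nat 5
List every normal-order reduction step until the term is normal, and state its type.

normal-order reduction sequence:
  (fun (v : Type0) => fun (x : Type0) => fun (κ : v) => fun (φ : x) => κ) Nat Nat 5
  ~> (fun (v : Type0) => fun (x : Nat) => fun (κ : v) => x) Nat 5
  ~> (fun (v : Nat) => fun (x : Nat) => v) 5
  ~> fun (v : Nat) => 5
type:
  Nat -> Nat


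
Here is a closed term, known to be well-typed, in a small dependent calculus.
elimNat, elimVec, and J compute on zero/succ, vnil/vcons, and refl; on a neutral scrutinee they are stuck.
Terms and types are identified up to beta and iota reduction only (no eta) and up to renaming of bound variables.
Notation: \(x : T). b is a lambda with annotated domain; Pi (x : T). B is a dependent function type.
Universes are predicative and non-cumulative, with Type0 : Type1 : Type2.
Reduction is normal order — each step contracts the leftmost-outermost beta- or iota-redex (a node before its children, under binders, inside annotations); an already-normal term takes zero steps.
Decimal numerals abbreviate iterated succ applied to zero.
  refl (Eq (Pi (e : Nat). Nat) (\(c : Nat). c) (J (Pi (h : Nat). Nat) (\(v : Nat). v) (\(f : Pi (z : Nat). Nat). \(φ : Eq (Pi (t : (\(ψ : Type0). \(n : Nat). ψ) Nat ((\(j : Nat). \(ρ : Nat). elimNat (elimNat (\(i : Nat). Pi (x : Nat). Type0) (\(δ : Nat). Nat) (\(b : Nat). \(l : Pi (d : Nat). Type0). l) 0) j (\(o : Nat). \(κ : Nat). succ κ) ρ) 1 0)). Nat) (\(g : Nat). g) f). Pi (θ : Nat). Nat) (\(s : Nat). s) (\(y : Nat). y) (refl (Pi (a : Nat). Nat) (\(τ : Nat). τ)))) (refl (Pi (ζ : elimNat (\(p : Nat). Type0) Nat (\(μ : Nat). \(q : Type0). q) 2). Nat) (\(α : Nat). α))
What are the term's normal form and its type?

normal form:
  refl (Eq (Pi (e : Nat). Nat) (\(c : Nat). c) (\(h : Nat). h)) (refl (Pi (v : Nat). Nat) (\(f : Nat). f))
type:
  Eq (Eq (Pi (e : Nat). Nat) (\(c : Nat). c) (\(h : Nat). h)) (refl (Pi (v : Nat). Nat) (\(f : Nat). f)) (refl (Pi (z : Nat). Nat) (\(φ : Nat). φ))


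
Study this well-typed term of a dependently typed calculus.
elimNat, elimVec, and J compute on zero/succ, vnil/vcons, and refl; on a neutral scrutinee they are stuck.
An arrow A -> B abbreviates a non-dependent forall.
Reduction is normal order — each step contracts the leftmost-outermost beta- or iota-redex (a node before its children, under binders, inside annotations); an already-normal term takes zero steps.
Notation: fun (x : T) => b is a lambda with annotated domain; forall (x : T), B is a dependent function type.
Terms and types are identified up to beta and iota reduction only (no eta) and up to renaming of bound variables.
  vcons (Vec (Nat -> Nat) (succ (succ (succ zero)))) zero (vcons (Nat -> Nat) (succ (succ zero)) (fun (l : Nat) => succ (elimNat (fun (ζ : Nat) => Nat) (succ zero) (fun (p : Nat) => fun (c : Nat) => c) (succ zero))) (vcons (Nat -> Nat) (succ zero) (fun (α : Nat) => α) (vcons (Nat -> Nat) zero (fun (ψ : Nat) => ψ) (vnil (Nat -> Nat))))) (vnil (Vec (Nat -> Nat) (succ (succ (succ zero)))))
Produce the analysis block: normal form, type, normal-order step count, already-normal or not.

resulting normal form:
  vcons (Vec (Nat -> Nat) (succ (succ (succ zero)))) zero (vcons (Nat -> Nat) (succ (succ zero)) (fun (l : Nat) => succ (succ zero)) (vcons (Nat -> Nat) (succ zero) (fun (ζ : Nat) => ζ) (vcons (Nat -> Nat) zero (fun (p : Nat) => p) (vnil (Nat -> Nat))))) (vnil (Vec (Nat -> Nat) (succ (succ (succ zero)))))
type:
  Vec (Vec (Nat -> Nat) (succ (succ (succ zero)))) (succ zero)
steps to reach normal form (normal order): 4
term was already normal: no
first contracted redex: an elimNat iota-redex


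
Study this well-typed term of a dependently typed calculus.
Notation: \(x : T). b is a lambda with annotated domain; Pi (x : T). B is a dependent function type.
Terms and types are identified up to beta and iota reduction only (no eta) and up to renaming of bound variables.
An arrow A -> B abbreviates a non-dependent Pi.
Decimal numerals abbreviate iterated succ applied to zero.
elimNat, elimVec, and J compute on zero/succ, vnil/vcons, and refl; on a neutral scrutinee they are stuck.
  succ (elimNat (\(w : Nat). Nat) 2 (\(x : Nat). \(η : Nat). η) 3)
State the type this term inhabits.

inferred type:
  Nat


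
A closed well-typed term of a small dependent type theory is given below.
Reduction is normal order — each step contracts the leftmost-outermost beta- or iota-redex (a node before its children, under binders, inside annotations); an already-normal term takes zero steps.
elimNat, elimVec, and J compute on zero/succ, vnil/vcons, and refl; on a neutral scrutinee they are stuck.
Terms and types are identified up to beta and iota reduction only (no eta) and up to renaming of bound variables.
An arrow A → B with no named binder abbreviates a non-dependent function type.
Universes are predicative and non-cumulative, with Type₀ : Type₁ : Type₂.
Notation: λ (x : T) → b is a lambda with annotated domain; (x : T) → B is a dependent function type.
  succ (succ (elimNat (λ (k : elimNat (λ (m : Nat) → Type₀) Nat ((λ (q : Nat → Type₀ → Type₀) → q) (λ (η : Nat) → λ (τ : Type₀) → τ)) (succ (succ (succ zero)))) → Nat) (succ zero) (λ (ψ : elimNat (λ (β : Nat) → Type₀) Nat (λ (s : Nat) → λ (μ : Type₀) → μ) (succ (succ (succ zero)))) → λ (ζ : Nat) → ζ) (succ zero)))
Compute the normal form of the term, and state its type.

reduced normal form:
  succ (succ (succ zero))
the term's type:
  Nat
observation: the first redex contracted is an elimNat iota-redex; the normal form is reached in 4 normal-order steps.
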